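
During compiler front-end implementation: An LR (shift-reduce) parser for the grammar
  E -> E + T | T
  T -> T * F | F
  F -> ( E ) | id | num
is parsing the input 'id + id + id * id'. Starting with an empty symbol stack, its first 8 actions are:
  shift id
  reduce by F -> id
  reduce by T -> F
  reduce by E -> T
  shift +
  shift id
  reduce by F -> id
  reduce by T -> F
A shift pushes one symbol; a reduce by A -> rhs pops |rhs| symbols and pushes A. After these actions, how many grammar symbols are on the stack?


Tracking the symbol stack through each action:
  Action 1: shift 'id' : push -> stack = [id] (size 1)
  Action 2: reduce by F -> id : pop 1, push F -> stack = [F] (size 1)
  Action 3: reduce by T -> F : pop 1, push T -> stack = [T] (size 1)
  Action 4: reduce by E -> T : pop 1, push E -> stack = [E] (size 1)
  Action 5: shift '+' : push -> stack = [E, +] (size 2)
  Action 6: shift 'id' : push -> stack = [E, +, id] (size 3)
  Action 7: reduce by F -> id : pop 1, push F -> stack = [E, +, F] (size 3)
  Action 8: reduce by T -> F : pop 1, push T -> stack = [E, +, T] (size 3)
Final stack size: 3

3


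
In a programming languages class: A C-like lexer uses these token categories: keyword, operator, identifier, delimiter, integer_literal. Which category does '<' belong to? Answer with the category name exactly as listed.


Token: '<'
Checking categories:
  identifier: no
  integer_literal: no
  operator: YES
  keyword: no
  delimiter: no
Category: operator

operator


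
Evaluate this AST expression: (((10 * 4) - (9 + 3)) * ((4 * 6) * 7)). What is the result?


Expression: (((10 * 4) - (9 + 3)) * ((4 * 6) * 7))
Evaluating step by step:
  10 * 4 = 40
  9 + 3 = 12
  40 - 12 = 28
  4 * 6 = 24
  24 * 7 = 168
  28 * 168 = 4704
Result: 4704

4704


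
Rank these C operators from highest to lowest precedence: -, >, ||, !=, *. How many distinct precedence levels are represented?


Looking up precedence for each operator:
  - -> precedence 5
  > -> precedence 4
  || -> precedence 1
  != -> precedence 3
  * -> precedence 6
Sorted highest to lowest: *, -, >, !=, ||
Distinct precedence values: [6, 5, 4, 3, 1]
Number of distinct levels: 5

5


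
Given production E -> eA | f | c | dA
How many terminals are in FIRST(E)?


Production: E -> eA | f | c | dA
Examining each alternative for leading terminals:
  E -> eA : first terminal = 'e'
  E -> f : first terminal = 'f'
  E -> c : first terminal = 'c'
  E -> dA : first terminal = 'd'
FIRST(E) = {c, d, e, f}
Count: 4

4


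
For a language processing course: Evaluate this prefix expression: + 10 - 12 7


Parsing prefix expression: + 10 - 12 7
Step 1: Innermost operation '- 12 7'
  12 - 7 = 5
Step 2: Outer operation '+ 10 [5]'
  10 + 5 = 15

15


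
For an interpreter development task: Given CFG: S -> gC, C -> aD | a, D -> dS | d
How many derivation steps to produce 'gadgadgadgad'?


Grammar: S -> gC, C -> aD | a, D -> dS | d
Deriving 'gadgadgadgad':
Step 1: S -> gC => gC
Step 2: C -> aD => gaD
Step 3: D -> dS => gadS
Step 4: S -> gC => gadgC
Step 5: C -> aD => gadgaD
Step 6: D -> dS => gadgadS
Step 7: S -> gC => gadgadgC
Step 8: C -> aD => gadgadgaD
Step 9: D -> dS => gadgadgadS
Step 10: S -> gC => gadgadgadgC
Step 11: C -> aD => gadgadgadgaD
Step 12: D -> d => gadgadgadgad
Total derivation steps: 12

12


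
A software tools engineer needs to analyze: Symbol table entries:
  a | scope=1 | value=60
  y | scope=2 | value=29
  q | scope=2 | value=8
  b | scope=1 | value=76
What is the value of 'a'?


Searching symbol table for 'a':
  a | scope=1 | value=60 <- MATCH
  y | scope=2 | value=29
  q | scope=2 | value=8
  b | scope=1 | value=76
Found 'a' at scope 1 with value 60

60


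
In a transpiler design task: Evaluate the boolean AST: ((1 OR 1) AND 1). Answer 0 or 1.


Step 1: Evaluate inner node
  1 OR 1 = 1
Step 2: Evaluate root node
  1 AND 1 = 1

1


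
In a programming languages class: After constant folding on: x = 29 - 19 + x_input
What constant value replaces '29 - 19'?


Identifying constant sub-expression:
  Original: x = 29 - 19 + x_input
  29 and 19 are both compile-time constants
  Evaluating: 29 - 19 = 10
  After folding: x = 10 + x_input

10


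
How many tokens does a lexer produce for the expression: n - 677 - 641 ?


Scanning 'n - 677 - 641'
Token 1: 'n' -> identifier
Token 2: '-' -> operator
Token 3: '677' -> integer_literal
Token 4: '-' -> operator
Token 5: '641' -> integer_literal
Total tokens: 5

5


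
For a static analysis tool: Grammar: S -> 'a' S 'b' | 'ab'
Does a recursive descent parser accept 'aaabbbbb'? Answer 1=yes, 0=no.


Grammar accepts strings of the form a^n b^n (n >= 1)
Word: 'aaabbbbb'
Counting: 3 a's and 5 b's
Check: 3 == 5? No
Mismatch: a-count != b-count
Rejected

0


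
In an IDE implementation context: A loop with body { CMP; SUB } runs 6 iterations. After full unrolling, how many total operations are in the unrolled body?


Loop body operations: CMP, SUB (2 ops per iteration)
Unrolling 6 iterations:
  Iteration 1: CMP, SUB (2 ops)
  Iteration 2: CMP, SUB (2 ops)
  Iteration 3: CMP, SUB (2 ops)
  Iteration 4: CMP, SUB (2 ops)
  Iteration 5: CMP, SUB (2 ops)
  Iteration 6: CMP, SUB (2 ops)
Total: 6 iterations * 2 ops/iter = 12 operations

12


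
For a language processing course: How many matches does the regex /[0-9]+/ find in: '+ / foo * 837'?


Pattern: /[0-9]+/ (int literals)
Input: '+ / foo * 837'
Scanning for matches:
  Match 1: '837'
Total matches: 1

1


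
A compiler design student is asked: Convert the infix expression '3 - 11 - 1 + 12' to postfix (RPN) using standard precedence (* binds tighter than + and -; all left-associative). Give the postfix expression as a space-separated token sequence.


Applying the shunting-yard algorithm:
  Operand 3 -> output
  Push '-' onto operator stack -> op-stack: [-]
  Operand 11 -> output
  See '-' (prec 1); top '-' (prec 1) >= it -> pop '-' to output
  Push '-' onto operator stack -> op-stack: [-]
  Operand 1 -> output
  See '+' (prec 1); top '-' (prec 1) >= it -> pop '-' to output
  Push '+' onto operator stack -> op-stack: [+]
  Operand 12 -> output
  End of input: pop '+' to output
Postfix result: 3 11 - 1 - 12 +

3 11 - 1 - 12 +


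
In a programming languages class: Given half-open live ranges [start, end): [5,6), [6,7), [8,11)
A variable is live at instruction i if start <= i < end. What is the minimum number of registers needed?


Live ranges:
  Var0: [5, 6)
  Var1: [6, 7)
  Var2: [8, 11)
Sweep-line events (position, delta, active):
  pos=5 start -> active=1
  pos=6 end -> active=0
  pos=6 start -> active=1
  pos=7 end -> active=0
  pos=8 start -> active=1
  pos=11 end -> active=0
Maximum simultaneous active: 1
Minimum registers needed: 1

1


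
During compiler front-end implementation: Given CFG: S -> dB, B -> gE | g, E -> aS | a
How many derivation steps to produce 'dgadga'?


Grammar: S -> dB, B -> gE | g, E -> aS | a
Deriving 'dgadga':
Step 1: S -> dB => dB
Step 2: B -> gE => dgE
Step 3: E -> aS => dgaS
Step 4: S -> dB => dgadB
Step 5: B -> gE => dgadgE
Step 6: E -> a => dgadga
Total derivation steps: 6

6


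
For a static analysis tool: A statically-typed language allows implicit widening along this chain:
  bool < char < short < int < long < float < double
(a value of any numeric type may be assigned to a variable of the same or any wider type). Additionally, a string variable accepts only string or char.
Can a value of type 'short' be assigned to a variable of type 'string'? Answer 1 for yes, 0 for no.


Target variable type: string
Source value type: short
Rule: string accepts only {string, char}
  source 'short' in {string, char}? No
Result: 0

0


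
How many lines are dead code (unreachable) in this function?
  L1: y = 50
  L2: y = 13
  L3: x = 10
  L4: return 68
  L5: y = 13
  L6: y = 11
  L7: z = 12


Analyzing control flow:
  L1: reachable (before return)
  L2: reachable (before return)
  L3: reachable (before return)
  L4: reachable (return statement)
  L5: DEAD (after return at L4)
  L6: DEAD (after return at L4)
  L7: DEAD (after return at L4)
Return at L4, total lines = 7
Dead lines: L5 through L7
Count: 3

3


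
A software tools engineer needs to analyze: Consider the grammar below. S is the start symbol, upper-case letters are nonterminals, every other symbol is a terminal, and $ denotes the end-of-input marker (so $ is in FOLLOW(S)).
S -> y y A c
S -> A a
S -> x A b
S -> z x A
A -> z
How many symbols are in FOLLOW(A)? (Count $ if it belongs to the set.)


S is the start symbol and does not occur in any rule body, so FOLLOW(S) = {$}.
Examining every occurrence of A in a rule body:
  S -> y y A c : A is followed by terminal 'c' -> add 'c'
  S -> A a : A is followed by terminal 'a' -> add 'a'
  S -> x A b : A is followed by terminal 'b' -> add 'b'
  S -> z x A : A is at the right end -> add FOLLOW(S) = {$}
  A -> z : A does not occur in the body -> contributes nothing
FOLLOW(A) = {a, b, c, $}
Count: 4

4


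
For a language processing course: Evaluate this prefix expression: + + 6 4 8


Parsing prefix expression: + + 6 4 8
Step 1: Innermost operation '+ 6 4'
  6 + 4 = 10
Step 2: Outer operation '+ [10] 8'
  10 + 8 = 18

18


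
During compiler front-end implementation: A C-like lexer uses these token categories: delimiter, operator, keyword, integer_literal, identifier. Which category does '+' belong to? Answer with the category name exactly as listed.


Token: '+'
Checking categories:
  identifier: no
  integer_literal: no
  operator: YES
  keyword: no
  delimiter: no
Category: operator

operator


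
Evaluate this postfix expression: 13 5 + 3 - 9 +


Processing tokens left to right:
Push 13, Push 5
Pop 13 and 5, compute 13 + 5 = 18, push 18
Push 3
Pop 18 and 3, compute 18 - 3 = 15, push 15
Push 9
Pop 15 and 9, compute 15 + 9 = 24, push 24
Stack result: 24

24


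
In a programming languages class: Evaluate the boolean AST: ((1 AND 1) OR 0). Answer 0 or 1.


Step 1: Evaluate inner node
  1 AND 1 = 1
Step 2: Evaluate root node
  1 OR 0 = 1

1


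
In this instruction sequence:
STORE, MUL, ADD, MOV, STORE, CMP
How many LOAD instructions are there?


Scanning instruction sequence for LOAD:
  Position 1: STORE
  Position 2: MUL
  Position 3: ADD
  Position 4: MOV
  Position 5: STORE
  Position 6: CMP
Matches at positions: []
Total LOAD count: 0

0


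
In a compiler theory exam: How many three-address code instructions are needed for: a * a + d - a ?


Expression: a * a + d - a
Generating three-address code (respecting * over +/- precedence):
  Instruction 1: t1 = a * a
  Instruction 2: t2 = t1 + d
  Instruction 3: t3 = t2 - a
Total instructions: 3

3


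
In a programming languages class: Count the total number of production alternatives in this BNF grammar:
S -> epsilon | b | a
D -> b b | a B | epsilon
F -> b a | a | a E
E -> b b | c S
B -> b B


Counting alternatives per rule:
  S: 3 alternative(s)
  D: 3 alternative(s)
  F: 3 alternative(s)
  E: 2 alternative(s)
  B: 1 alternative(s)
Sum: 3 + 3 + 3 + 2 + 1 = 12

12


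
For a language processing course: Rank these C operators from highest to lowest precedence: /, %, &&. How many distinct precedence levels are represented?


Looking up precedence for each operator:
  / -> precedence 6
  % -> precedence 6
  && -> precedence 2
Sorted highest to lowest: /, %, &&
Distinct precedence values: [6, 2]
Number of distinct levels: 2

2


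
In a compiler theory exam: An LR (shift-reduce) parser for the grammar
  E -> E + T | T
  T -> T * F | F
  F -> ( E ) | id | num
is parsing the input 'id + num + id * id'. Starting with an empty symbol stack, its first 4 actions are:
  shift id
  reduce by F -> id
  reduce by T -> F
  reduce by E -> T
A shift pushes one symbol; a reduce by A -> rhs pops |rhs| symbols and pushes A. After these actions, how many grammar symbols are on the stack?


Tracking the symbol stack through each action:
  Action 1: shift 'id' : push -> stack = [id] (size 1)
  Action 2: reduce by F -> id : pop 1, push F -> stack = [F] (size 1)
  Action 3: reduce by T -> F : pop 1, push T -> stack = [T] (size 1)
  Action 4: reduce by E -> T : pop 1, push E -> stack = [E] (size 1)
Final stack size: 1

1


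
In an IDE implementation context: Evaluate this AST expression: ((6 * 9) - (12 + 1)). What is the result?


Expression: ((6 * 9) - (12 + 1))
Evaluating step by step:
  6 * 9 = 54
  12 + 1 = 13
  54 - 13 = 41
Result: 41

41


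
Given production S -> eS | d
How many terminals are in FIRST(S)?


Production: S -> eS | d
Examining each alternative for leading terminals:
  S -> eS : first terminal = 'e'
  S -> d : first terminal = 'd'
FIRST(S) = {d, e}
Count: 2

2


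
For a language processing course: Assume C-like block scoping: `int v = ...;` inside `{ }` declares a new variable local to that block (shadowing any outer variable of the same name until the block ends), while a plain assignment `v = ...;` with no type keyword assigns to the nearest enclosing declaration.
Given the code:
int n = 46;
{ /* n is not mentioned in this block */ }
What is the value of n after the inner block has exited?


Analyzing scoping rules:
Outer scope: declares n = 46
Inner block: n is neither redeclared nor assigned -> unchanged
After the block -> 46
Result: 46

46


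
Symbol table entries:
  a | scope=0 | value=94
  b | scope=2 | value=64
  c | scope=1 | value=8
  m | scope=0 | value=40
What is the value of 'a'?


Searching symbol table for 'a':
  a | scope=0 | value=94 <- MATCH
  b | scope=2 | value=64
  c | scope=1 | value=8
  m | scope=0 | value=40
Found 'a' at scope 0 with value 94

94


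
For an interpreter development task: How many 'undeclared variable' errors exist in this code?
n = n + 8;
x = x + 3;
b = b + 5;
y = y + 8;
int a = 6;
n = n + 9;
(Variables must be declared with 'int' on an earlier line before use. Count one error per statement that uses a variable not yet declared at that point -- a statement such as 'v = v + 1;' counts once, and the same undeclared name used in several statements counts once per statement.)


Scanning code line by line:
  Line 1: use 'n' -> ERROR (undeclared)
  Line 2: use 'x' -> ERROR (undeclared)
  Line 3: use 'b' -> ERROR (undeclared)
  Line 4: use 'y' -> ERROR (undeclared)
  Line 5: declare 'a' -> declared = ['a']
  Line 6: use 'n' -> ERROR (undeclared)
Total undeclared variable errors: 5

5


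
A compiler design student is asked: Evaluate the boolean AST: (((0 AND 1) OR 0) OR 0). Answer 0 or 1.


Step 1: Evaluate inner node
  0 AND 1 = 0
Step 2: Evaluate next node
  0 OR 0 = 0
Step 3: Evaluate root node
  0 OR 0 = 0

0


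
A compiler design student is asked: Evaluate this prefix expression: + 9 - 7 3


Parsing prefix expression: + 9 - 7 3
Step 1: Innermost operation '- 7 3'
  7 - 3 = 4
Step 2: Outer operation '+ 9 [4]'
  9 + 4 = 13

13


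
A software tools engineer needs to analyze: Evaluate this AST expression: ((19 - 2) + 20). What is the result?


Expression: ((19 - 2) + 20)
Evaluating step by step:
  19 - 2 = 17
  17 + 20 = 37
Result: 37

37


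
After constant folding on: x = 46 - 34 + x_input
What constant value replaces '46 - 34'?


Identifying constant sub-expression:
  Original: x = 46 - 34 + x_input
  46 and 34 are both compile-time constants
  Evaluating: 46 - 34 = 12
  After folding: x = 12 + x_input

12


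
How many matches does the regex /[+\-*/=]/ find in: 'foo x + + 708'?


Pattern: /[+\-*/=]/ (operators)
Input: 'foo x + + 708'
Scanning for matches:
  Match 1: '+'
  Match 2: '+'
Total matches: 2

2


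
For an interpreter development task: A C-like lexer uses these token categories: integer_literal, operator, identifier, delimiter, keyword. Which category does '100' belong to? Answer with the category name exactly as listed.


Token: '100'
Checking categories:
  identifier: no
  integer_literal: YES
  operator: no
  keyword: no
  delimiter: no
Category: integer_literal

integer_literal


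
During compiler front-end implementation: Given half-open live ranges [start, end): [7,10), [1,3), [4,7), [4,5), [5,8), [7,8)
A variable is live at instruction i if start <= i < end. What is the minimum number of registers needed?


Live ranges:
  Var0: [7, 10)
  Var1: [1, 3)
  Var2: [4, 7)
  Var3: [4, 5)
  Var4: [5, 8)
  Var5: [7, 8)
Sweep-line events (position, delta, active):
  pos=1 start -> active=1
  pos=3 end -> active=0
  pos=4 start -> active=1
  pos=4 start -> active=2
  pos=5 end -> active=1
  pos=5 start -> active=2
  pos=7 end -> active=1
  pos=7 start -> active=2
  pos=7 start -> active=3
  pos=8 end -> active=2
  pos=8 end -> active=1
  pos=10 end -> active=0
Maximum simultaneous active: 3
Minimum registers needed: 3

3


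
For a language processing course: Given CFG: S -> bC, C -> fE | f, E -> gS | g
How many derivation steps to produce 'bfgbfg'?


Grammar: S -> bC, C -> fE | f, E -> gS | g
Deriving 'bfgbfg':
Step 1: S -> bC => bC
Step 2: C -> fE => bfE
Step 3: E -> gS => bfgS
Step 4: S -> bC => bfgbC
Step 5: C -> fE => bfgbfE
Step 6: E -> g => bfgbfg
Total derivation steps: 6

6


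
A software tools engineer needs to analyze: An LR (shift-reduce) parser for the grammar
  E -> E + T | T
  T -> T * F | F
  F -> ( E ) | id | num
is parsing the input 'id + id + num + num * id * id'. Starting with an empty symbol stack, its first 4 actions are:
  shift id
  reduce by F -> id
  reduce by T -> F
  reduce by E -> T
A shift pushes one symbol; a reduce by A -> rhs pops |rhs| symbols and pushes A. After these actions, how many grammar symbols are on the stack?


Tracking the symbol stack through each action:
  Action 1: shift 'id' : push -> stack = [id] (size 1)
  Action 2: reduce by F -> id : pop 1, push F -> stack = [F] (size 1)
  Action 3: reduce by T -> F : pop 1, push T -> stack = [T] (size 1)
  Action 4: reduce by E -> T : pop 1, push E -> stack = [E] (size 1)
Final stack size: 1

1


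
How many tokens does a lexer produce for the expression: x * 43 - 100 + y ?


Scanning 'x * 43 - 100 + y'
Token 1: 'x' -> identifier
Token 2: '*' -> operator
Token 3: '43' -> integer_literal
Token 4: '-' -> operator
Token 5: '100' -> integer_literal
Token 6: '+' -> operator
Token 7: 'y' -> identifier
Total tokens: 7

7


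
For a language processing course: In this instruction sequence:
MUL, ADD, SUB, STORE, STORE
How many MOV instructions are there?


Scanning instruction sequence for MOV:
  Position 1: MUL
  Position 2: ADD
  Position 3: SUB
  Position 4: STORE
  Position 5: STORE
Matches at positions: []
Total MOV count: 0

0


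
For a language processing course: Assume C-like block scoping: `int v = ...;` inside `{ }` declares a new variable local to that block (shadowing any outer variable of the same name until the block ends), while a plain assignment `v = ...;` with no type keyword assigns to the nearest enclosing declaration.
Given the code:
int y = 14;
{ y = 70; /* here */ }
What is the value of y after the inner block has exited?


Analyzing scoping rules:
Outer scope: declares y = 14
Inner block: 'y = 70;' has no type keyword, so it is an assignment to the outer y (no shadowing)
The assignment changed the outer variable itself, so the new value persists after the block -> 70
Result: 70

70


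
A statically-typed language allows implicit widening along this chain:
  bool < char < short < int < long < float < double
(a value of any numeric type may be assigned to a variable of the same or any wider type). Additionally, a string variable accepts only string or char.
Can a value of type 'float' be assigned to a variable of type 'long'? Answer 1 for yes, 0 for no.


Target variable type: long
Source value type: float
Numeric ranks: float=5, long=4
Widening allowed iff rank(source) <= rank(target): 5 <= 4? No
Result: 0

0


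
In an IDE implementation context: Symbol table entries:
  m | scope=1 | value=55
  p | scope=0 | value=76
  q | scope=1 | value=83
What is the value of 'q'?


Searching symbol table for 'q':
  m | scope=1 | value=55
  p | scope=0 | value=76
  q | scope=1 | value=83 <- MATCH
Found 'q' at scope 1 with value 83

83


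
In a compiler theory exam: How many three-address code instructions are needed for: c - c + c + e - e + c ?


Expression: c - c + c + e - e + c
Generating three-address code (respecting * over +/- precedence):
  Instruction 1: t1 = c - c
  Instruction 2: t2 = t1 + c
  Instruction 3: t3 = t2 + e
  Instruction 4: t4 = t3 - e
  Instruction 5: t5 = t4 + c
Total instructions: 5

5


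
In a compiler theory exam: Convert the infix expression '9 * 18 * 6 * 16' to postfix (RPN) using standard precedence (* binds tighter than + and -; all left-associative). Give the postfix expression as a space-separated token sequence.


Applying the shunting-yard algorithm:
  Operand 9 -> output
  Push '*' onto operator stack -> op-stack: [*]
  Operand 18 -> output
  See '*' (prec 2); top '*' (prec 2) >= it -> pop '*' to output
  Push '*' onto operator stack -> op-stack: [*]
  Operand 6 -> output
  See '*' (prec 2); top '*' (prec 2) >= it -> pop '*' to output
  Push '*' onto operator stack -> op-stack: [*]
  Operand 16 -> output
  End of input: pop '*' to output
Postfix result: 9 18 * 6 * 16 *

9 18 * 6 * 16 *


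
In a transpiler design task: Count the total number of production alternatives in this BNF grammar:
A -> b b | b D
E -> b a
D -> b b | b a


Counting alternatives per rule:
  A: 2 alternative(s)
  E: 1 alternative(s)
  D: 2 alternative(s)
Sum: 2 + 1 + 2 = 5

5


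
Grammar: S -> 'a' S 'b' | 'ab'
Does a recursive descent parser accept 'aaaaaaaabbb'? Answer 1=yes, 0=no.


Grammar accepts strings of the form a^n b^n (n >= 1)
Word: 'aaaaaaaabbb'
Counting: 8 a's and 3 b's
Check: 8 == 3? No
Mismatch: a-count != b-count
Rejected

0


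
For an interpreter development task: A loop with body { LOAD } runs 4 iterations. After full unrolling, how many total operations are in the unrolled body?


Loop body operations: LOAD (1 op per iteration)
Unrolling 4 iterations:
  Iteration 1: LOAD (1 ops)
  Iteration 2: LOAD (1 ops)
  Iteration 3: LOAD (1 ops)
  Iteration 4: LOAD (1 ops)
Total: 4 iterations * 1 ops/iter = 4 operations

4


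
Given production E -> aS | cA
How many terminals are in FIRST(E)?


Production: E -> aS | cA
Examining each alternative for leading terminals:
  E -> aS : first terminal = 'a'
  E -> cA : first terminal = 'c'
FIRST(E) = {a, c}
Count: 2

2


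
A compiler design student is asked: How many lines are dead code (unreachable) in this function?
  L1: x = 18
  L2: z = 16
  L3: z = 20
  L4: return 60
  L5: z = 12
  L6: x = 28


Analyzing control flow:
  L1: reachable (before return)
  L2: reachable (before return)
  L3: reachable (before return)
  L4: reachable (return statement)
  L5: DEAD (after return at L4)
  L6: DEAD (after return at L4)
Return at L4, total lines = 6
Dead lines: L5 through L6
Count: 2

2


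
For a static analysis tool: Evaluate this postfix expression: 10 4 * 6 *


Processing tokens left to right:
Push 10, Push 4
Pop 10 and 4, compute 10 * 4 = 40, push 40
Push 6
Pop 40 and 6, compute 40 * 6 = 240, push 240
Stack result: 240

240


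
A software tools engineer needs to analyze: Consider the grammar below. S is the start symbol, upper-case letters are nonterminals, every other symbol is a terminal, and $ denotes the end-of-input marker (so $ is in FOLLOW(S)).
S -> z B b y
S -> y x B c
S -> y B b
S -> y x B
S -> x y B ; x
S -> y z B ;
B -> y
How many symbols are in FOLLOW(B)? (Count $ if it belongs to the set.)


S is the start symbol and does not occur in any rule body, so FOLLOW(S) = {$}.
Examining every occurrence of B in a rule body:
  S -> z B b y : B is followed by terminal 'b' -> add 'b'
  S -> y x B c : B is followed by terminal 'c' -> add 'c'
  S -> y B b : B is followed by terminal 'b' -> add 'b' (already in the set)
  S -> y x B : B is at the right end -> add FOLLOW(S) = {$}
  S -> x y B ; x : B is followed by terminal ';' -> add ';'
  S -> y z B ; : B is followed by terminal ';' -> add ';' (already in the set)
  B -> y : B does not occur in the body -> contributes nothing
FOLLOW(B) = {;, b, c, $}
Count: 4

4


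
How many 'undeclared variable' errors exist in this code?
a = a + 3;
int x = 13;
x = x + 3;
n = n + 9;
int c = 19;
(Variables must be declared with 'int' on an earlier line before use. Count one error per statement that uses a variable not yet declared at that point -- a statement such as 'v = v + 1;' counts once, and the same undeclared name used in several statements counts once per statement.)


Scanning code line by line:
  Line 1: use 'a' -> ERROR (undeclared)
  Line 2: declare 'x' -> declared = ['x']
  Line 3: use 'x' -> OK (declared)
  Line 4: use 'n' -> ERROR (undeclared)
  Line 5: declare 'c' -> declared = ['c', 'x']
Total undeclared variable errors: 2

2


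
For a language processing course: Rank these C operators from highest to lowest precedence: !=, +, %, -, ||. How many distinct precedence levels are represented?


Looking up precedence for each operator:
  != -> precedence 3
  + -> precedence 5
  % -> precedence 6
  - -> precedence 5
  || -> precedence 1
Sorted highest to lowest: %, +, -, !=, ||
Distinct precedence values: [6, 5, 3, 1]
Number of distinct levels: 4

4


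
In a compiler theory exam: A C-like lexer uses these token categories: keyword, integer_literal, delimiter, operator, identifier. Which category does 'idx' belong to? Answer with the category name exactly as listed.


Token: 'idx'
Checking categories:
  identifier: YES
  integer_literal: no
  operator: no
  keyword: no
  delimiter: no
Category: identifier

identifier


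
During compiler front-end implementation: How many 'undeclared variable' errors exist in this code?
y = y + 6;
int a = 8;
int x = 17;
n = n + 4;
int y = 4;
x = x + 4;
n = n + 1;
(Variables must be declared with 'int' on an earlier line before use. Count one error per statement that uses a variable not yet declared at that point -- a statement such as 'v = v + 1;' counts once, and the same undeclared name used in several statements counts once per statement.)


Scanning code line by line:
  Line 1: use 'y' -> ERROR (undeclared)
  Line 2: declare 'a' -> declared = ['a']
  Line 3: declare 'x' -> declared = ['a', 'x']
  Line 4: use 'n' -> ERROR (undeclared)
  Line 5: declare 'y' -> declared = ['a', 'x', 'y']
  Line 6: use 'x' -> OK (declared)
  Line 7: use 'n' -> ERROR (undeclared)
Total undeclared variable errors: 3

3


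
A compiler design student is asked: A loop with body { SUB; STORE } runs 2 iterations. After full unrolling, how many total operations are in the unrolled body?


Loop body operations: SUB, STORE (2 ops per iteration)
Unrolling 2 iterations:
  Iteration 1: SUB, STORE (2 ops)
  Iteration 2: SUB, STORE (2 ops)
Total: 2 iterations * 2 ops/iter = 4 operations

4


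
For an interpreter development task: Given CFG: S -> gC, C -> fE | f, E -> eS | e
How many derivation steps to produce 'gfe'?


Grammar: S -> gC, C -> fE | f, E -> eS | e
Deriving 'gfe':
Step 1: S -> gC => gC
Step 2: C -> fE => gfE
Step 3: E -> e => gfe
Total derivation steps: 3

3


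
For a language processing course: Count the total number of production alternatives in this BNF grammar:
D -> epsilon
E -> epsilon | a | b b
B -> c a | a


Counting alternatives per rule:
  D: 1 alternative(s)
  E: 3 alternative(s)
  B: 2 alternative(s)
Sum: 1 + 3 + 2 = 6

6


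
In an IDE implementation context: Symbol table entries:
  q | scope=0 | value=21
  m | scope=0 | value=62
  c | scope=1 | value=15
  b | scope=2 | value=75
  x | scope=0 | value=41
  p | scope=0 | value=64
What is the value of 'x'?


Searching symbol table for 'x':
  q | scope=0 | value=21
  m | scope=0 | value=62
  c | scope=1 | value=15
  b | scope=2 | value=75
  x | scope=0 | value=41 <- MATCH
  p | scope=0 | value=64
Found 'x' at scope 0 with value 41

41


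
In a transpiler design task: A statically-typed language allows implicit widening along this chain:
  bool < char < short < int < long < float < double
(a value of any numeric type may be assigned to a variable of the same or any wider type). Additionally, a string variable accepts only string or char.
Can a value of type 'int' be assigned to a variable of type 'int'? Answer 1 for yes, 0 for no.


Target variable type: int
Source value type: int
Numeric ranks: int=3, int=3
Widening allowed iff rank(source) <= rank(target): 3 <= 3? Yes
Result: 1

1


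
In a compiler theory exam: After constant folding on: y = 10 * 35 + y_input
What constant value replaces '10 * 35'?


Identifying constant sub-expression:
  Original: y = 10 * 35 + y_input
  10 and 35 are both compile-time constants
  Evaluating: 10 * 35 = 350
  After folding: y = 350 + y_input

350


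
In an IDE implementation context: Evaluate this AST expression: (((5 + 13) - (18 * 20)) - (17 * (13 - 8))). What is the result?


Expression: (((5 + 13) - (18 * 20)) - (17 * (13 - 8)))
Evaluating step by step:
  5 + 13 = 18
  18 * 20 = 360
  18 - 360 = -342
  13 - 8 = 5
  17 * 5 = 85
  -342 - 85 = -427
Result: -427

-427


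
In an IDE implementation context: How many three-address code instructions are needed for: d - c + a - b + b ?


Expression: d - c + a - b + b
Generating three-address code (respecting * over +/- precedence):
  Instruction 1: t1 = d - c
  Instruction 2: t2 = t1 + a
  Instruction 3: t3 = t2 - b
  Instruction 4: t4 = t3 + b
Total instructions: 4

4


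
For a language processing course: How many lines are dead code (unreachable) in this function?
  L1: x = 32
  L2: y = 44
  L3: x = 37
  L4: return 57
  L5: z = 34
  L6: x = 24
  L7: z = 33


Analyzing control flow:
  L1: reachable (before return)
  L2: reachable (before return)
  L3: reachable (before return)
  L4: reachable (return statement)
  L5: DEAD (after return at L4)
  L6: DEAD (after return at L4)
  L7: DEAD (after return at L4)
Return at L4, total lines = 7
Dead lines: L5 through L7
Count: 3

3


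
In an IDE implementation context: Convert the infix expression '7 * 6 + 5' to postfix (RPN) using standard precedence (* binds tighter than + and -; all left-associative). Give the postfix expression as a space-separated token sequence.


Applying the shunting-yard algorithm:
  Operand 7 -> output
  Push '*' onto operator stack -> op-stack: [*]
  Operand 6 -> output
  See '+' (prec 1); top '*' (prec 2) >= it -> pop '*' to output
  Push '+' onto operator stack -> op-stack: [+]
  Operand 5 -> output
  End of input: pop '+' to output
Postfix result: 7 6 * 5 +

7 6 * 5 +


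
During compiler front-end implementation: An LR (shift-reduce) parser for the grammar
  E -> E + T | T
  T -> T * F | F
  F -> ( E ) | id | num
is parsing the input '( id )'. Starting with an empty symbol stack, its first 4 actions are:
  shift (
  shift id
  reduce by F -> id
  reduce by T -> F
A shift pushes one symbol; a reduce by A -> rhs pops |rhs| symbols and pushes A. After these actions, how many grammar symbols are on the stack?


Tracking the symbol stack through each action:
  Action 1: shift '(' : push -> stack = [(] (size 1)
  Action 2: shift 'id' : push -> stack = [(, id] (size 2)
  Action 3: reduce by F -> id : pop 1, push F -> stack = [(, F] (size 2)
  Action 4: reduce by T -> F : pop 1, push T -> stack = [(, T] (size 2)
Final stack size: 2

2


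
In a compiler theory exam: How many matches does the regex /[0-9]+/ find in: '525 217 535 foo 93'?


Pattern: /[0-9]+/ (int literals)
Input: '525 217 535 foo 93'
Scanning for matches:
  Match 1: '525'
  Match 2: '217'
  Match 3: '535'
  Match 4: '93'
Total matches: 4

4


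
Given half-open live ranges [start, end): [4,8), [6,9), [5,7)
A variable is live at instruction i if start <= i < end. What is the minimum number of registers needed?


Live ranges:
  Var0: [4, 8)
  Var1: [6, 9)
  Var2: [5, 7)
Sweep-line events (position, delta, active):
  pos=4 start -> active=1
  pos=5 start -> active=2
  pos=6 start -> active=3
  pos=7 end -> active=2
  pos=8 end -> active=1
  pos=9 end -> active=0
Maximum simultaneous active: 3
Minimum registers needed: 3

3


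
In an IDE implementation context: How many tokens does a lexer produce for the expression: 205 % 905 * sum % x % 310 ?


Scanning '205 % 905 * sum % x % 310'
Token 1: '205' -> integer_literal
Token 2: '%' -> operator
Token 3: '905' -> integer_literal
Token 4: '*' -> operator
Token 5: 'sum' -> identifier
Token 6: '%' -> operator
Token 7: 'x' -> identifier
Token 8: '%' -> operator
Token 9: '310' -> integer_literal
Total tokens: 9

9


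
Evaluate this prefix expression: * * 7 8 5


Parsing prefix expression: * * 7 8 5
Step 1: Innermost operation '* 7 8'
  7 * 8 = 56
Step 2: Outer operation '* [56] 5'
  56 * 5 = 280

280


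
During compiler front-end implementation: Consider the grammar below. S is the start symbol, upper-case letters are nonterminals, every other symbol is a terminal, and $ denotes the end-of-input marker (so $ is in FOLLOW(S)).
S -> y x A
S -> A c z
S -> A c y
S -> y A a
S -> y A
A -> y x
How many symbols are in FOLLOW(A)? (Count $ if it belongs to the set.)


S is the start symbol and does not occur in any rule body, so FOLLOW(S) = {$}.
Examining every occurrence of A in a rule body:
  S -> y x A : A is at the right end -> add FOLLOW(S) = {$}
  S -> A c z : A is followed by terminal 'c' -> add 'c'
  S -> A c y : A is followed by terminal 'c' -> add 'c' (already in the set)
  S -> y A a : A is followed by terminal 'a' -> add 'a'
  S -> y A : A is at the right end -> add FOLLOW(S) = {$} (already in the set)
  A -> y x : A does not occur in the body -> contributes nothing
FOLLOW(A) = {a, c, $}
Count: 3

3


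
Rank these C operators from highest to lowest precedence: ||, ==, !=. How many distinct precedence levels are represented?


Looking up precedence for each operator:
  || -> precedence 1
  == -> precedence 3
  != -> precedence 3
Sorted highest to lowest: ==, !=, ||
Distinct precedence values: [3, 1]
Number of distinct levels: 2

2


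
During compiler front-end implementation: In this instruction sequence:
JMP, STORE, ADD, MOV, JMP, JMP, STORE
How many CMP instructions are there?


Scanning instruction sequence for CMP:
  Position 1: JMP
  Position 2: STORE
  Position 3: ADD
  Position 4: MOV
  Position 5: JMP
  Position 6: JMP
  Position 7: STORE
Matches at positions: []
Total CMP count: 0

0


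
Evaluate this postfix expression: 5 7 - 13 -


Processing tokens left to right:
Push 5, Push 7
Pop 5 and 7, compute 5 - 7 = -2, push -2
Push 13
Pop -2 and 13, compute -2 - 13 = -15, push -15
Stack result: -15

-15


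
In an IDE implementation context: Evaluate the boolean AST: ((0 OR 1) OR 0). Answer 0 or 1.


Step 1: Evaluate inner node
  0 OR 1 = 1
Step 2: Evaluate root node
  1 OR 0 = 1

1


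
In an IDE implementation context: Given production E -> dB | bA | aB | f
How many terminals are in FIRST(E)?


Production: E -> dB | bA | aB | f
Examining each alternative for leading terminals:
  E -> dB : first terminal = 'd'
  E -> bA : first terminal = 'b'
  E -> aB : first terminal = 'a'
  E -> f : first terminal = 'f'
FIRST(E) = {a, b, d, f}
Count: 4

4


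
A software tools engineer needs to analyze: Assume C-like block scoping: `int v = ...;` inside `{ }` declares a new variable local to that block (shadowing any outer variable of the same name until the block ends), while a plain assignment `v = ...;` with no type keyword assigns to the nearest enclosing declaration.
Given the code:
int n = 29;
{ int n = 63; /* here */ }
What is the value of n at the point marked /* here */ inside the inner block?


Analyzing scoping rules:
Outer scope: declares n = 29
Inner block: 'int n = 63;' declares a NEW n that shadows the outer one
Inside the block the inner declaration is in scope -> 63
Result: 63

63


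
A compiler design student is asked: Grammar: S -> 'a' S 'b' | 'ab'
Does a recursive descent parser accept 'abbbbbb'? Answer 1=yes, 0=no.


Grammar accepts strings of the form a^n b^n (n >= 1)
Word: 'abbbbbb'
Counting: 1 a's and 6 b's
Check: 1 == 6? No
Mismatch: a-count != b-count
Rejected

0


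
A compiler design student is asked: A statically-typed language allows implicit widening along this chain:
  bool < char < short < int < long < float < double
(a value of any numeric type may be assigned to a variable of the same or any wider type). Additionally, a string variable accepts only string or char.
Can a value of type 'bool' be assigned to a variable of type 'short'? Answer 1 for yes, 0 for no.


Target variable type: short
Source value type: bool
Numeric ranks: bool=0, short=2
Widening allowed iff rank(source) <= rank(target): 0 <= 2? Yes
Result: 1

1


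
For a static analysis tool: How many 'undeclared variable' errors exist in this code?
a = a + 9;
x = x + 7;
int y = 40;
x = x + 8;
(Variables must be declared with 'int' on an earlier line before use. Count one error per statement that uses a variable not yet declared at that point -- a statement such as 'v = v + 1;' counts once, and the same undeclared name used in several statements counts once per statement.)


Scanning code line by line:
  Line 1: use 'a' -> ERROR (undeclared)
  Line 2: use 'x' -> ERROR (undeclared)
  Line 3: declare 'y' -> declared = ['y']
  Line 4: use 'x' -> ERROR (undeclared)
Total undeclared variable errors: 3

3


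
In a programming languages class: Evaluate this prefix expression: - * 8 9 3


Parsing prefix expression: - * 8 9 3
Step 1: Innermost operation '* 8 9'
  8 * 9 = 72
Step 2: Outer operation '- [72] 3'
  72 - 3 = 69

69


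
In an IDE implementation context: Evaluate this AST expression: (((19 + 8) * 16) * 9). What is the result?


Expression: (((19 + 8) * 16) * 9)
Evaluating step by step:
  19 + 8 = 27
  27 * 16 = 432
  432 * 9 = 3888
Result: 3888

3888


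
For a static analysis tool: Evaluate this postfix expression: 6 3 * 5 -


Processing tokens left to right:
Push 6, Push 3
Pop 6 and 3, compute 6 * 3 = 18, push 18
Push 5
Pop 18 and 5, compute 18 - 5 = 13, push 13
Stack result: 13

13


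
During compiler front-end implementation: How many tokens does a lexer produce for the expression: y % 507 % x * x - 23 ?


Scanning 'y % 507 % x * x - 23'
Token 1: 'y' -> identifier
Token 2: '%' -> operator
Token 3: '507' -> integer_literal
Token 4: '%' -> operator
Token 5: 'x' -> identifier
Token 6: '*' -> operator
Token 7: 'x' -> identifier
Token 8: '-' -> operator
Token 9: '23' -> integer_literal
Total tokens: 9

9


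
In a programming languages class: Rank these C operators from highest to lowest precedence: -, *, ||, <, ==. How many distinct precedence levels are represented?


Looking up precedence for each operator:
  - -> precedence 5
  * -> precedence 6
  || -> precedence 1
  < -> precedence 4
  == -> precedence 3
Sorted highest to lowest: *, -, <, ==, ||
Distinct precedence values: [6, 5, 4, 3, 1]
Number of distinct levels: 5

5


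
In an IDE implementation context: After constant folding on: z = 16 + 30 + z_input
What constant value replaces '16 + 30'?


Identifying constant sub-expression:
  Original: z = 16 + 30 + z_input
  16 and 30 are both compile-time constants
  Evaluating: 16 + 30 = 46
  After folding: z = 46 + z_input

46


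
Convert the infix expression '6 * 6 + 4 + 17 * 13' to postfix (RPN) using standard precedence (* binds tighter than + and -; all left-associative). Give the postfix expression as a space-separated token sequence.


Applying the shunting-yard algorithm:
  Operand 6 -> output
  Push '*' onto operator stack -> op-stack: [*]
  Operand 6 -> output
  See '+' (prec 1); top '*' (prec 2) >= it -> pop '*' to output
  Push '+' onto operator stack -> op-stack: [+]
  Operand 4 -> output
  See '+' (prec 1); top '+' (prec 1) >= it -> pop '+' to output
  Push '+' onto operator stack -> op-stack: [+]
  Operand 17 -> output
  Push '*' onto operator stack -> op-stack: [+, *]
  Operand 13 -> output
  End of input: pop '*' to output
  End of input: pop '+' to output
Postfix result: 6 6 * 4 + 17 13 * +

6 6 * 4 + 17 13 * +
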